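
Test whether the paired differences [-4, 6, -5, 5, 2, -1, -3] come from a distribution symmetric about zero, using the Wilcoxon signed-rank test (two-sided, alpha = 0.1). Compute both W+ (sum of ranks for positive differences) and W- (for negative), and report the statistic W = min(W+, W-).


Step 1: Drop any zero differences (none here) and take |d_i|.
|d| = [4, 6, 5, 5, 2, 1, 3]
Step 2: Midrank |d_i| (ties get averaged ranks).
ranks: |4|->4, |6|->7, |5|->5.5, |5|->5.5, |2|->2, |1|->1, |3|->3
Step 3: Attach original signs; sum ranks with positive sign and with negative sign.
W+ = 7 + 5.5 + 2 = 14.5
W- = 4 + 5.5 + 1 + 3 = 13.5
(Check: W+ + W- = 28 should equal n(n+1)/2 = 28.)
Step 4: Test statistic W = min(W+, W-) = 13.5.
Step 5: Ties in |d|, so use the tie-corrected normal approximation.
        E[W] = n(n+1)/4 = 7*8/4 = 14.
        Tie groups: |d|=5 (t=2); sum(t^3 - t) = 6.
        Var[W] = n(n+1)(2n+1)/24 - sum(t^3-t)/48 = 840/24 - 6/48 = 34.875.
        z = (W - E[W]) / sqrt(Var[W]) = (13.5 - 14) / 5.9055 = -0.0847.
        Two-sided p = 2*Phi(z) = 0.932526.
Step 6: alpha = 0.1. fail to reject H0.

W+ = 14.5, W- = 13.5, W = min = 13.5, p = 0.932526, fail to reject H0.


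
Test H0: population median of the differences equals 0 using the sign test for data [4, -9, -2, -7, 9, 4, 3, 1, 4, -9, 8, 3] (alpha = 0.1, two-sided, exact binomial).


Step 1: Discard zero differences. Original n = 12; n_eff = number of nonzero differences = 12.
Nonzero differences (with sign): +4, -9, -2, -7, +9, +4, +3, +1, +4, -9, +8, +3
Step 2: Count signs: positive = 8, negative = 4.
Step 3: Under H0: P(positive) = 0.5, so the number of positives S ~ Bin(12, 0.5).
Step 4: Two-sided exact p-value = sum of Bin(12,0.5) probabilities at or below the observed probability = 0.387695.
Step 5: alpha = 0.1. fail to reject H0.

n_eff = 12, pos = 8, neg = 4, p = 0.387695, fail to reject H0.


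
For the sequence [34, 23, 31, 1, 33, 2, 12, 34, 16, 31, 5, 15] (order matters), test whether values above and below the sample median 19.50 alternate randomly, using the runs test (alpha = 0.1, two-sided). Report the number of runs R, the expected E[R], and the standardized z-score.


Step 1: Compute median = 19.50; label A = above, B = below.
Labels in order: AAABABBABABB  (n_A = 6, n_B = 6)
Step 2: Count runs R = 8.
Step 3: Under H0 (random ordering), E[R] = 2*n_A*n_B/(n_A+n_B) + 1 = 2*6*6/12 + 1 = 7.0000.
        Var[R] = 2*n_A*n_B*(2*n_A*n_B - n_A - n_B) / ((n_A+n_B)^2 * (n_A+n_B-1)) = 4320/1584 = 2.7273.
        SD[R] = 1.6514.
Step 4: Continuity-corrected z = (R - 0.5 - E[R]) / SD[R] = (8 - 0.5 - 7.0000) / 1.6514 = 0.3028.
Step 5: Two-sided p-value via normal approximation = 2*(1 - Phi(|z|)) = 0.762069.
Step 6: alpha = 0.1. fail to reject H0.

R = 8, z = 0.3028, p = 0.762069, fail to reject H0.


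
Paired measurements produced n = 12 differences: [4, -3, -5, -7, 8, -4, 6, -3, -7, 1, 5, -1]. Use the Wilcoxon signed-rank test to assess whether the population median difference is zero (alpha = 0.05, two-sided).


Step 1: Drop any zero differences (none here) and take |d_i|.
|d| = [4, 3, 5, 7, 8, 4, 6, 3, 7, 1, 5, 1]
Step 2: Midrank |d_i| (ties get averaged ranks).
ranks: |4|->5.5, |3|->3.5, |5|->7.5, |7|->10.5, |8|->12, |4|->5.5, |6|->9, |3|->3.5, |7|->10.5, |1|->1.5, |5|->7.5, |1|->1.5
Step 3: Attach original signs; sum ranks with positive sign and with negative sign.
W+ = 5.5 + 12 + 9 + 1.5 + 7.5 = 35.5
W- = 3.5 + 7.5 + 10.5 + 5.5 + 3.5 + 10.5 + 1.5 = 42.5
(Check: W+ + W- = 78 should equal n(n+1)/2 = 78.)
Step 4: Test statistic W = min(W+, W-) = 35.5.
Step 5: Ties in |d|, so use the tie-corrected normal approximation.
        E[W] = n(n+1)/4 = 12*13/4 = 39.
        Tie groups: |d|=1 (t=2), |d|=3 (t=2), |d|=4 (t=2), |d|=5 (t=2), |d|=7 (t=2); sum(t^3 - t) = 30.
        Var[W] = n(n+1)(2n+1)/24 - sum(t^3-t)/48 = 3900/24 - 30/48 = 161.875.
        z = (W - E[W]) / sqrt(Var[W]) = (35.5 - 39) / 12.7230 = -0.2751.
        Two-sided p = 2*Phi(z) = 0.783245.
Step 6: alpha = 0.05. fail to reject H0.

W+ = 35.5, W- = 42.5, W = min = 35.5, p = 0.783245, fail to reject H0.


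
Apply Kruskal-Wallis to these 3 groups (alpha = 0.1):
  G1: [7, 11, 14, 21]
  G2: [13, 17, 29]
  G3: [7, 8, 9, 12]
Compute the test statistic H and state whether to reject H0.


Step 1: Combine all N = 11 observations and assign midranks.
sorted (value, group, rank): (7,G1,1.5), (7,G3,1.5), (8,G3,3), (9,G3,4), (11,G1,5), (12,G3,6), (13,G2,7), (14,G1,8), (17,G2,9), (21,G1,10), (29,G2,11)
Step 2: Sum ranks within each group.
R_1 = 24.5 (n_1 = 4)
R_2 = 27 (n_2 = 3)
R_3 = 14.5 (n_3 = 4)
Step 3: H = 12/(N(N+1)) * sum(R_i^2/n_i) - 3(N+1)
     = 12/(11*12) * (24.5^2/4 + 27^2/3 + 14.5^2/4) - 3*12
     = 0.090909 * 445.625 - 36
     = 4.511364.
Step 4: Ties present; correction factor C = 1 - 6/(11^3 - 11) = 0.995455. Corrected H = 4.511364 / 0.995455 = 4.531963.
Step 5: Under H0, H ~ chi^2(2); p-value = 0.103728.
Step 6: alpha = 0.1. fail to reject H0.

H = 4.5320, df = 2, p = 0.103728, fail to reject H0.


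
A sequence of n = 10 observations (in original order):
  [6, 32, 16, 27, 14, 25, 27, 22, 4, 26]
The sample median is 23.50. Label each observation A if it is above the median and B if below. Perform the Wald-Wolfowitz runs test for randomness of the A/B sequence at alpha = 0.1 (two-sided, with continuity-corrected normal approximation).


Step 1: Compute median = 23.50; label A = above, B = below.
Labels in order: BABABAABBA  (n_A = 5, n_B = 5)
Step 2: Count runs R = 8.
Step 3: Under H0 (random ordering), E[R] = 2*n_A*n_B/(n_A+n_B) + 1 = 2*5*5/10 + 1 = 6.0000.
        Var[R] = 2*n_A*n_B*(2*n_A*n_B - n_A - n_B) / ((n_A+n_B)^2 * (n_A+n_B-1)) = 2000/900 = 2.2222.
        SD[R] = 1.4907.
Step 4: Continuity-corrected z = (R - 0.5 - E[R]) / SD[R] = (8 - 0.5 - 6.0000) / 1.4907 = 1.0062.
Step 5: Two-sided p-value via normal approximation = 2*(1 - Phi(|z|)) = 0.314305.
Step 6: alpha = 0.1. fail to reject H0.

R = 8, z = 1.0062, p = 0.314305, fail to reject H0.


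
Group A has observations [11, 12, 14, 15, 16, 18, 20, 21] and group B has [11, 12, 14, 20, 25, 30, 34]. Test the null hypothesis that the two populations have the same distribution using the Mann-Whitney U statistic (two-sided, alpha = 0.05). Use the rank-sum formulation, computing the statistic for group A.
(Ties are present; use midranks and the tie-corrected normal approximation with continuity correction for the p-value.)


Step 1: Combine and sort all 15 observations; assign midranks.
sorted (value, group): (11,X), (11,Y), (12,X), (12,Y), (14,X), (14,Y), (15,X), (16,X), (18,X), (20,X), (20,Y), (21,X), (25,Y), (30,Y), (34,Y)
ranks: 11->1.5, 11->1.5, 12->3.5, 12->3.5, 14->5.5, 14->5.5, 15->7, 16->8, 18->9, 20->10.5, 20->10.5, 21->12, 25->13, 30->14, 34->15
Step 2: Rank sum for X: R1 = 1.5 + 3.5 + 5.5 + 7 + 8 + 9 + 10.5 + 12 = 57.
Step 3: U_X = R1 - n1(n1+1)/2 = 57 - 8*9/2 = 57 - 36 = 21.
       U_Y = n1*n2 - U_X = 56 - 21 = 35.
Step 4: Ties are present, so use the tie-corrected normal approximation (with continuity correction) for the p-value.
Step 5: p-value = 0.450291; compare to alpha = 0.05. fail to reject H0.

U_X = 21, p = 0.450291, fail to reject H0 at alpha = 0.05.


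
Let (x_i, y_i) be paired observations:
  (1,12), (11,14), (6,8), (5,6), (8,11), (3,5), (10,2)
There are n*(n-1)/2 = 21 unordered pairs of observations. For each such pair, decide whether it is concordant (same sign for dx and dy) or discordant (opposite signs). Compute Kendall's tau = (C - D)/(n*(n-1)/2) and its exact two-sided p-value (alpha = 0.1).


Step 1: Enumerate the 21 unordered pairs (i,j) with i<j and classify each by sign(x_j-x_i) * sign(y_j-y_i).
  (1,2):dx=+10,dy=+2->C; (1,3):dx=+5,dy=-4->D; (1,4):dx=+4,dy=-6->D; (1,5):dx=+7,dy=-1->D
  (1,6):dx=+2,dy=-7->D; (1,7):dx=+9,dy=-10->D; (2,3):dx=-5,dy=-6->C; (2,4):dx=-6,dy=-8->C
  (2,5):dx=-3,dy=-3->C; (2,6):dx=-8,dy=-9->C; (2,7):dx=-1,dy=-12->C; (3,4):dx=-1,dy=-2->C
  (3,5):dx=+2,dy=+3->C; (3,6):dx=-3,dy=-3->C; (3,7):dx=+4,dy=-6->D; (4,5):dx=+3,dy=+5->C
  (4,6):dx=-2,dy=-1->C; (4,7):dx=+5,dy=-4->D; (5,6):dx=-5,dy=-6->C; (5,7):dx=+2,dy=-9->D
  (6,7):dx=+7,dy=-3->D
Step 2: C = 12, D = 9, total pairs = 21.
Step 3: tau = (C - D)/(n(n-1)/2) = (12 - 9)/21 = 0.142857.
Step 4: Exact two-sided p-value (enumerate n! = 5040 permutations of y under H0): p = 0.772619.
Step 5: alpha = 0.1. fail to reject H0.

tau_b = 0.1429 (C=12, D=9), p = 0.772619, fail to reject H0.


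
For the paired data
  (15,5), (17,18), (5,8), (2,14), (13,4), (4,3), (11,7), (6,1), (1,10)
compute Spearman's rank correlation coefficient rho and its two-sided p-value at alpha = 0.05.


Step 1: Rank x and y separately (midranks; no ties here).
rank(x): 15->8, 17->9, 5->4, 2->2, 13->7, 4->3, 11->6, 6->5, 1->1
rank(y): 5->4, 18->9, 8->6, 14->8, 4->3, 3->2, 7->5, 1->1, 10->7
Step 2: d_i = R_x(i) - R_y(i); compute d_i^2.
  (8-4)^2=16, (9-9)^2=0, (4-6)^2=4, (2-8)^2=36, (7-3)^2=16, (3-2)^2=1, (6-5)^2=1, (5-1)^2=16, (1-7)^2=36
sum(d^2) = 126.
Step 3: rho = 1 - 6*126 / (9*(9^2 - 1)) = 1 - 756/720 = -0.050000.
Step 4: Under H0, t = rho * sqrt((n-2)/(1-rho^2)) = -0.1325 ~ t(7).
Step 5: Two-sided p-value from the t-distribution with 7 df = 0.898353.
Step 6: alpha = 0.05. fail to reject H0.

rho = -0.0500, p = 0.898353, fail to reject H0 at alpha = 0.05.


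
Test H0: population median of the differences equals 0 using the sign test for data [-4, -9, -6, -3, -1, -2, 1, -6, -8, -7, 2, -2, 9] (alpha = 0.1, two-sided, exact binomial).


Step 1: Discard zero differences. Original n = 13; n_eff = number of nonzero differences = 13.
Nonzero differences (with sign): -4, -9, -6, -3, -1, -2, +1, -6, -8, -7, +2, -2, +9
Step 2: Count signs: positive = 3, negative = 10.
Step 3: Under H0: P(positive) = 0.5, so the number of positives S ~ Bin(13, 0.5).
Step 4: Two-sided exact p-value = sum of Bin(13,0.5) probabilities at or below the observed probability = 0.092285.
Step 5: alpha = 0.1. reject H0.

n_eff = 13, pos = 3, neg = 10, p = 0.092285, reject H0.


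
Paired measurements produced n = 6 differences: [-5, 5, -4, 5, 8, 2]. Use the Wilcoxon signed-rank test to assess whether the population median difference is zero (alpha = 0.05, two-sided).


Step 1: Drop any zero differences (none here) and take |d_i|.
|d| = [5, 5, 4, 5, 8, 2]
Step 2: Midrank |d_i| (ties get averaged ranks).
ranks: |5|->4, |5|->4, |4|->2, |5|->4, |8|->6, |2|->1
Step 3: Attach original signs; sum ranks with positive sign and with negative sign.
W+ = 4 + 4 + 6 + 1 = 15
W- = 4 + 2 = 6
(Check: W+ + W- = 21 should equal n(n+1)/2 = 21.)
Step 4: Test statistic W = min(W+, W-) = 6.
Step 5: Ties in |d|, so use the tie-corrected normal approximation.
        E[W] = n(n+1)/4 = 6*7/4 = 10.5.
        Tie groups: |d|=5 (t=3); sum(t^3 - t) = 24.
        Var[W] = n(n+1)(2n+1)/24 - sum(t^3-t)/48 = 546/24 - 24/48 = 22.25.
        z = (W - E[W]) / sqrt(Var[W]) = (6 - 10.5) / 4.7170 = -0.9540.
        Two-sided p = 2*Phi(z) = 0.340085.
Step 6: alpha = 0.05. fail to reject H0.

W+ = 15, W- = 6, W = min = 6, p = 0.340085, fail to reject H0.


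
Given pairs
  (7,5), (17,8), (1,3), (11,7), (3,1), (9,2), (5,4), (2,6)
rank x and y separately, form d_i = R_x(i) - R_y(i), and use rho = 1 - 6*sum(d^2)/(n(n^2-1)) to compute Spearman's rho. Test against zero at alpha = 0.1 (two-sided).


Step 1: Rank x and y separately (midranks; no ties here).
rank(x): 7->5, 17->8, 1->1, 11->7, 3->3, 9->6, 5->4, 2->2
rank(y): 5->5, 8->8, 3->3, 7->7, 1->1, 2->2, 4->4, 6->6
Step 2: d_i = R_x(i) - R_y(i); compute d_i^2.
  (5-5)^2=0, (8-8)^2=0, (1-3)^2=4, (7-7)^2=0, (3-1)^2=4, (6-2)^2=16, (4-4)^2=0, (2-6)^2=16
sum(d^2) = 40.
Step 3: rho = 1 - 6*40 / (8*(8^2 - 1)) = 1 - 240/504 = 0.523810.
Step 4: Under H0, t = rho * sqrt((n-2)/(1-rho^2)) = 1.5062 ~ t(6).
Step 5: Two-sided p-value from the t-distribution with 6 df = 0.182721.
Step 6: alpha = 0.1. fail to reject H0.

rho = 0.5238, p = 0.182721, fail to reject H0 at alpha = 0.1.


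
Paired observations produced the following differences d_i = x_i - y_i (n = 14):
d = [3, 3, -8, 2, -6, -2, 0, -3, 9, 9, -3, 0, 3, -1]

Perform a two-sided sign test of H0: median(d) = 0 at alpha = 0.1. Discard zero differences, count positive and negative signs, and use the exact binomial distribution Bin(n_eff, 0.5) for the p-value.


Step 1: Discard zero differences. Original n = 14; n_eff = number of nonzero differences = 12.
Nonzero differences (with sign): +3, +3, -8, +2, -6, -2, -3, +9, +9, -3, +3, -1
Step 2: Count signs: positive = 6, negative = 6.
Step 3: Under H0: P(positive) = 0.5, so the number of positives S ~ Bin(12, 0.5).
Step 4: Two-sided exact p-value = sum of Bin(12,0.5) probabilities at or below the observed probability = 1.000000.
Step 5: alpha = 0.1. fail to reject H0.

n_eff = 12, pos = 6, neg = 6, p = 1.000000, fail to reject H0.


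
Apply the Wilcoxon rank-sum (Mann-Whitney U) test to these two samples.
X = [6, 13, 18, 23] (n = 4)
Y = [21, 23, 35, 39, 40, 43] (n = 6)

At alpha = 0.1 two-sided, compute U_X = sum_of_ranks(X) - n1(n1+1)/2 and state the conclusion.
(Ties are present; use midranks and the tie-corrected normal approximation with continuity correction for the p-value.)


Step 1: Combine and sort all 10 observations; assign midranks.
sorted (value, group): (6,X), (13,X), (18,X), (21,Y), (23,X), (23,Y), (35,Y), (39,Y), (40,Y), (43,Y)
ranks: 6->1, 13->2, 18->3, 21->4, 23->5.5, 23->5.5, 35->7, 39->8, 40->9, 43->10
Step 2: Rank sum for X: R1 = 1 + 2 + 3 + 5.5 = 11.5.
Step 3: U_X = R1 - n1(n1+1)/2 = 11.5 - 4*5/2 = 11.5 - 10 = 1.5.
       U_Y = n1*n2 - U_X = 24 - 1.5 = 22.5.
Step 4: Ties are present, so use the tie-corrected normal approximation (with continuity correction) for the p-value.
Step 5: p-value = 0.032476; compare to alpha = 0.1. reject H0.

U_X = 1.5, p = 0.032476, reject H0 at alpha = 0.1.


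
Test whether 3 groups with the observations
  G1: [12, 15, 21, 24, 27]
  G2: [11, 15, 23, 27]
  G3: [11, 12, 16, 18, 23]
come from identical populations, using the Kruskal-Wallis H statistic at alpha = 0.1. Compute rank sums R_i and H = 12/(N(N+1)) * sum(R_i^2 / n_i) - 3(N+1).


Step 1: Combine all N = 14 observations and assign midranks.
sorted (value, group, rank): (11,G2,1.5), (11,G3,1.5), (12,G1,3.5), (12,G3,3.5), (15,G1,5.5), (15,G2,5.5), (16,G3,7), (18,G3,8), (21,G1,9), (23,G2,10.5), (23,G3,10.5), (24,G1,12), (27,G1,13.5), (27,G2,13.5)
Step 2: Sum ranks within each group.
R_1 = 43.5 (n_1 = 5)
R_2 = 31 (n_2 = 4)
R_3 = 30.5 (n_3 = 5)
Step 3: H = 12/(N(N+1)) * sum(R_i^2/n_i) - 3(N+1)
     = 12/(14*15) * (43.5^2/5 + 31^2/4 + 30.5^2/5) - 3*15
     = 0.057143 * 804.75 - 45
     = 0.985714.
Step 4: Ties present; correction factor C = 1 - 30/(14^3 - 14) = 0.989011. Corrected H = 0.985714 / 0.989011 = 0.996667.
Step 5: Under H0, H ~ chi^2(2); p-value = 0.607542.
Step 6: alpha = 0.1. fail to reject H0.

H = 0.9967, df = 2, p = 0.607542, fail to reject H0.


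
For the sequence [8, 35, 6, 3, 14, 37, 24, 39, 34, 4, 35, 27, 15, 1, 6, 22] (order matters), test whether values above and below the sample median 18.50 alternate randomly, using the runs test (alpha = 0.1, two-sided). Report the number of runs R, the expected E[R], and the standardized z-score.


Step 1: Compute median = 18.50; label A = above, B = below.
Labels in order: BABBBAAAABAABBBA  (n_A = 8, n_B = 8)
Step 2: Count runs R = 8.
Step 3: Under H0 (random ordering), E[R] = 2*n_A*n_B/(n_A+n_B) + 1 = 2*8*8/16 + 1 = 9.0000.
        Var[R] = 2*n_A*n_B*(2*n_A*n_B - n_A - n_B) / ((n_A+n_B)^2 * (n_A+n_B-1)) = 14336/3840 = 3.7333.
        SD[R] = 1.9322.
Step 4: Continuity-corrected z = (R + 0.5 - E[R]) / SD[R] = (8 + 0.5 - 9.0000) / 1.9322 = -0.2588.
Step 5: Two-sided p-value via normal approximation = 2*(1 - Phi(|z|)) = 0.795809.
Step 6: alpha = 0.1. fail to reject H0.

R = 8, z = -0.2588, p = 0.795809, fail to reject H0.


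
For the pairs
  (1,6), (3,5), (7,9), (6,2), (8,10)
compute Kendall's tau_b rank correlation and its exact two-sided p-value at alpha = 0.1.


Step 1: Enumerate the 10 unordered pairs (i,j) with i<j and classify each by sign(x_j-x_i) * sign(y_j-y_i).
  (1,2):dx=+2,dy=-1->D; (1,3):dx=+6,dy=+3->C; (1,4):dx=+5,dy=-4->D; (1,5):dx=+7,dy=+4->C
  (2,3):dx=+4,dy=+4->C; (2,4):dx=+3,dy=-3->D; (2,5):dx=+5,dy=+5->C; (3,4):dx=-1,dy=-7->C
  (3,5):dx=+1,dy=+1->C; (4,5):dx=+2,dy=+8->C
Step 2: C = 7, D = 3, total pairs = 10.
Step 3: tau = (C - D)/(n(n-1)/2) = (7 - 3)/10 = 0.400000.
Step 4: Exact two-sided p-value (enumerate n! = 120 permutations of y under H0): p = 0.483333.
Step 5: alpha = 0.1. fail to reject H0.

tau_b = 0.4000 (C=7, D=3), p = 0.483333, fail to reject H0.


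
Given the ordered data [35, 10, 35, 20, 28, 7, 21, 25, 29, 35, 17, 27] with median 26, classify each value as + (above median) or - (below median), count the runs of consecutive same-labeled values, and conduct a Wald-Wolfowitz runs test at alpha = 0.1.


Step 1: Compute median = 26; label A = above, B = below.
Labels in order: ABABABBBAABA  (n_A = 6, n_B = 6)
Step 2: Count runs R = 9.
Step 3: Under H0 (random ordering), E[R] = 2*n_A*n_B/(n_A+n_B) + 1 = 2*6*6/12 + 1 = 7.0000.
        Var[R] = 2*n_A*n_B*(2*n_A*n_B - n_A - n_B) / ((n_A+n_B)^2 * (n_A+n_B-1)) = 4320/1584 = 2.7273.
        SD[R] = 1.6514.
Step 4: Continuity-corrected z = (R - 0.5 - E[R]) / SD[R] = (9 - 0.5 - 7.0000) / 1.6514 = 0.9083.
Step 5: Two-sided p-value via normal approximation = 2*(1 - Phi(|z|)) = 0.363722.
Step 6: alpha = 0.1. fail to reject H0.

R = 9, z = 0.9083, p = 0.363722, fail to reject H0.


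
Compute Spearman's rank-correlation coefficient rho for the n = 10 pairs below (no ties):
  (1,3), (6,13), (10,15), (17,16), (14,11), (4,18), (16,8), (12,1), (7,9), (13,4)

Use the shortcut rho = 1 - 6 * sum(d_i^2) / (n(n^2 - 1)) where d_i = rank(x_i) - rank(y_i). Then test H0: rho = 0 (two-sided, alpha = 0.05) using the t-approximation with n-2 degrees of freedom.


Step 1: Rank x and y separately (midranks; no ties here).
rank(x): 1->1, 6->3, 10->5, 17->10, 14->8, 4->2, 16->9, 12->6, 7->4, 13->7
rank(y): 3->2, 13->7, 15->8, 16->9, 11->6, 18->10, 8->4, 1->1, 9->5, 4->3
Step 2: d_i = R_x(i) - R_y(i); compute d_i^2.
  (1-2)^2=1, (3-7)^2=16, (5-8)^2=9, (10-9)^2=1, (8-6)^2=4, (2-10)^2=64, (9-4)^2=25, (6-1)^2=25, (4-5)^2=1, (7-3)^2=16
sum(d^2) = 162.
Step 3: rho = 1 - 6*162 / (10*(10^2 - 1)) = 1 - 972/990 = 0.018182.
Step 4: Under H0, t = rho * sqrt((n-2)/(1-rho^2)) = 0.0514 ~ t(8).
Step 5: Two-sided p-value from the t-distribution with 8 df = 0.960240.
Step 6: alpha = 0.05. fail to reject H0.

rho = 0.0182, p = 0.960240, fail to reject H0 at alpha = 0.05.


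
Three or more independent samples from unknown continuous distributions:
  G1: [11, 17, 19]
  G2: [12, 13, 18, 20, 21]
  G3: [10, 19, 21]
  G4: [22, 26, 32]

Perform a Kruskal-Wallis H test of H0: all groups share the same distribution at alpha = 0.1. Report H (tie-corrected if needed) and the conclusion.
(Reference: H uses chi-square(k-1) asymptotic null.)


Step 1: Combine all N = 14 observations and assign midranks.
sorted (value, group, rank): (10,G3,1), (11,G1,2), (12,G2,3), (13,G2,4), (17,G1,5), (18,G2,6), (19,G1,7.5), (19,G3,7.5), (20,G2,9), (21,G2,10.5), (21,G3,10.5), (22,G4,12), (26,G4,13), (32,G4,14)
Step 2: Sum ranks within each group.
R_1 = 14.5 (n_1 = 3)
R_2 = 32.5 (n_2 = 5)
R_3 = 19 (n_3 = 3)
R_4 = 39 (n_4 = 3)
Step 3: H = 12/(N(N+1)) * sum(R_i^2/n_i) - 3(N+1)
     = 12/(14*15) * (14.5^2/3 + 32.5^2/5 + 19^2/3 + 39^2/3) - 3*15
     = 0.057143 * 908.667 - 45
     = 6.923810.
Step 4: Ties present; correction factor C = 1 - 12/(14^3 - 14) = 0.995604. Corrected H = 6.923810 / 0.995604 = 6.954378.
Step 5: Under H0, H ~ chi^2(3); p-value = 0.073366.
Step 6: alpha = 0.1. reject H0.

H = 6.9544, df = 3, p = 0.073366, reject H0.


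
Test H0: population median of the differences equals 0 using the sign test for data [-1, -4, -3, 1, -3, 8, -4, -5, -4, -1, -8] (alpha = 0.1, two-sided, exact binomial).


Step 1: Discard zero differences. Original n = 11; n_eff = number of nonzero differences = 11.
Nonzero differences (with sign): -1, -4, -3, +1, -3, +8, -4, -5, -4, -1, -8
Step 2: Count signs: positive = 2, negative = 9.
Step 3: Under H0: P(positive) = 0.5, so the number of positives S ~ Bin(11, 0.5).
Step 4: Two-sided exact p-value = sum of Bin(11,0.5) probabilities at or below the observed probability = 0.065430.
Step 5: alpha = 0.1. reject H0.

n_eff = 11, pos = 2, neg = 9, p = 0.065430, reject H0.


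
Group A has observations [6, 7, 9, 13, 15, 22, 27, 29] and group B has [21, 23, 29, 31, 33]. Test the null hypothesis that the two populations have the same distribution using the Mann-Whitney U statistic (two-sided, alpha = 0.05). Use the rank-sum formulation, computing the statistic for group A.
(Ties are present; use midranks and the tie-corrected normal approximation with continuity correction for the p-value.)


Step 1: Combine and sort all 13 observations; assign midranks.
sorted (value, group): (6,X), (7,X), (9,X), (13,X), (15,X), (21,Y), (22,X), (23,Y), (27,X), (29,X), (29,Y), (31,Y), (33,Y)
ranks: 6->1, 7->2, 9->3, 13->4, 15->5, 21->6, 22->7, 23->8, 27->9, 29->10.5, 29->10.5, 31->12, 33->13
Step 2: Rank sum for X: R1 = 1 + 2 + 3 + 4 + 5 + 7 + 9 + 10.5 = 41.5.
Step 3: U_X = R1 - n1(n1+1)/2 = 41.5 - 8*9/2 = 41.5 - 36 = 5.5.
       U_Y = n1*n2 - U_X = 40 - 5.5 = 34.5.
Step 4: Ties are present, so use the tie-corrected normal approximation (with continuity correction) for the p-value.
Step 5: p-value = 0.040149; compare to alpha = 0.05. reject H0.

U_X = 5.5, p = 0.040149, reject H0 at alpha = 0.05.


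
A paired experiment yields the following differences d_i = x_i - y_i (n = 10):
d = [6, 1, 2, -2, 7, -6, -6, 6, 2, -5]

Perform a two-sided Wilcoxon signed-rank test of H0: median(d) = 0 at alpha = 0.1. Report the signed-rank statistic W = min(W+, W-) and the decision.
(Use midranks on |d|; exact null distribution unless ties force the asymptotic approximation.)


Step 1: Drop any zero differences (none here) and take |d_i|.
|d| = [6, 1, 2, 2, 7, 6, 6, 6, 2, 5]
Step 2: Midrank |d_i| (ties get averaged ranks).
ranks: |6|->7.5, |1|->1, |2|->3, |2|->3, |7|->10, |6|->7.5, |6|->7.5, |6|->7.5, |2|->3, |5|->5
Step 3: Attach original signs; sum ranks with positive sign and with negative sign.
W+ = 7.5 + 1 + 3 + 10 + 7.5 + 3 = 32
W- = 3 + 7.5 + 7.5 + 5 = 23
(Check: W+ + W- = 55 should equal n(n+1)/2 = 55.)
Step 4: Test statistic W = min(W+, W-) = 23.
Step 5: Ties in |d|, so use the tie-corrected normal approximation.
        E[W] = n(n+1)/4 = 10*11/4 = 27.5.
        Tie groups: |d|=2 (t=3), |d|=6 (t=4); sum(t^3 - t) = 84.
        Var[W] = n(n+1)(2n+1)/24 - sum(t^3-t)/48 = 2310/24 - 84/48 = 94.5.
        z = (W - E[W]) / sqrt(Var[W]) = (23 - 27.5) / 9.7211 = -0.4629.
        Two-sided p = 2*Phi(z) = 0.643429.
Step 6: alpha = 0.1. fail to reject H0.

W+ = 32, W- = 23, W = min = 23, p = 0.643429, fail to reject H0.


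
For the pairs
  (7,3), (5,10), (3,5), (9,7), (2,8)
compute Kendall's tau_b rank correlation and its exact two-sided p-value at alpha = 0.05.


Step 1: Enumerate the 10 unordered pairs (i,j) with i<j and classify each by sign(x_j-x_i) * sign(y_j-y_i).
  (1,2):dx=-2,dy=+7->D; (1,3):dx=-4,dy=+2->D; (1,4):dx=+2,dy=+4->C; (1,5):dx=-5,dy=+5->D
  (2,3):dx=-2,dy=-5->C; (2,4):dx=+4,dy=-3->D; (2,5):dx=-3,dy=-2->C; (3,4):dx=+6,dy=+2->C
  (3,5):dx=-1,dy=+3->D; (4,5):dx=-7,dy=+1->D
Step 2: C = 4, D = 6, total pairs = 10.
Step 3: tau = (C - D)/(n(n-1)/2) = (4 - 6)/10 = -0.200000.
Step 4: Exact two-sided p-value (enumerate n! = 120 permutations of y under H0): p = 0.816667.
Step 5: alpha = 0.05. fail to reject H0.

tau_b = -0.2000 (C=4, D=6), p = 0.816667, fail to reject H0.


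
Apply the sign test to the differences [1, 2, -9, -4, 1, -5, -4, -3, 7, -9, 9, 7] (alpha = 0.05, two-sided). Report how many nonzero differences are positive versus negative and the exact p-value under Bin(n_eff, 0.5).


Step 1: Discard zero differences. Original n = 12; n_eff = number of nonzero differences = 12.
Nonzero differences (with sign): +1, +2, -9, -4, +1, -5, -4, -3, +7, -9, +9, +7
Step 2: Count signs: positive = 6, negative = 6.
Step 3: Under H0: P(positive) = 0.5, so the number of positives S ~ Bin(12, 0.5).
Step 4: Two-sided exact p-value = sum of Bin(12,0.5) probabilities at or below the observed probability = 1.000000.
Step 5: alpha = 0.05. fail to reject H0.

n_eff = 12, pos = 6, neg = 6, p = 1.000000, fail to reject H0.


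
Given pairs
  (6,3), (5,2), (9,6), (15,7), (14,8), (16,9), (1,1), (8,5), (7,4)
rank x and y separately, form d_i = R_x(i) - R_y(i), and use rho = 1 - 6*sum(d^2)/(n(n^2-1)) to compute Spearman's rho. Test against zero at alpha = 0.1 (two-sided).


Step 1: Rank x and y separately (midranks; no ties here).
rank(x): 6->3, 5->2, 9->6, 15->8, 14->7, 16->9, 1->1, 8->5, 7->4
rank(y): 3->3, 2->2, 6->6, 7->7, 8->8, 9->9, 1->1, 5->5, 4->4
Step 2: d_i = R_x(i) - R_y(i); compute d_i^2.
  (3-3)^2=0, (2-2)^2=0, (6-6)^2=0, (8-7)^2=1, (7-8)^2=1, (9-9)^2=0, (1-1)^2=0, (5-5)^2=0, (4-4)^2=0
sum(d^2) = 2.
Step 3: rho = 1 - 6*2 / (9*(9^2 - 1)) = 1 - 12/720 = 0.983333.
Step 4: Under H0, t = rho * sqrt((n-2)/(1-rho^2)) = 14.3096 ~ t(7).
Step 5: Two-sided p-value from the t-distribution with 7 df = 0.000002.
Step 6: alpha = 0.1. reject H0.

rho = 0.9833, p = 0.000002, reject H0 at alpha = 0.1.


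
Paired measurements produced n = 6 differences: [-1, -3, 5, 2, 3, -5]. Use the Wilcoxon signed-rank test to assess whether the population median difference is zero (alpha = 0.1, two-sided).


Step 1: Drop any zero differences (none here) and take |d_i|.
|d| = [1, 3, 5, 2, 3, 5]
Step 2: Midrank |d_i| (ties get averaged ranks).
ranks: |1|->1, |3|->3.5, |5|->5.5, |2|->2, |3|->3.5, |5|->5.5
Step 3: Attach original signs; sum ranks with positive sign and with negative sign.
W+ = 5.5 + 2 + 3.5 = 11
W- = 1 + 3.5 + 5.5 = 10
(Check: W+ + W- = 21 should equal n(n+1)/2 = 21.)
Step 4: Test statistic W = min(W+, W-) = 10.
Step 5: Ties in |d|, so use the tie-corrected normal approximation.
        E[W] = n(n+1)/4 = 6*7/4 = 10.5.
        Tie groups: |d|=3 (t=2), |d|=5 (t=2); sum(t^3 - t) = 12.
        Var[W] = n(n+1)(2n+1)/24 - sum(t^3-t)/48 = 546/24 - 12/48 = 22.5.
        z = (W - E[W]) / sqrt(Var[W]) = (10 - 10.5) / 4.7434 = -0.1054.
        Two-sided p = 2*Phi(z) = 0.916051.
Step 6: alpha = 0.1. fail to reject H0.

W+ = 11, W- = 10, W = min = 10, p = 0.916051, fail to reject H0.


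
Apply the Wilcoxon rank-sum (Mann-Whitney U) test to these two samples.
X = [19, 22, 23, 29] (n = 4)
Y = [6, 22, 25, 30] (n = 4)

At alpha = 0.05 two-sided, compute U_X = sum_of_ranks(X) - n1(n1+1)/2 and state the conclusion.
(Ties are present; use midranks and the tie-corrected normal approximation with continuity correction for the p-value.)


Step 1: Combine and sort all 8 observations; assign midranks.
sorted (value, group): (6,Y), (19,X), (22,X), (22,Y), (23,X), (25,Y), (29,X), (30,Y)
ranks: 6->1, 19->2, 22->3.5, 22->3.5, 23->5, 25->6, 29->7, 30->8
Step 2: Rank sum for X: R1 = 2 + 3.5 + 5 + 7 = 17.5.
Step 3: U_X = R1 - n1(n1+1)/2 = 17.5 - 4*5/2 = 17.5 - 10 = 7.5.
       U_Y = n1*n2 - U_X = 16 - 7.5 = 8.5.
Step 4: Ties are present, so use the tie-corrected normal approximation (with continuity correction) for the p-value.
Step 5: p-value = 1.000000; compare to alpha = 0.05. fail to reject H0.

U_X = 7.5, p = 1.000000, fail to reject H0 at alpha = 0.05.


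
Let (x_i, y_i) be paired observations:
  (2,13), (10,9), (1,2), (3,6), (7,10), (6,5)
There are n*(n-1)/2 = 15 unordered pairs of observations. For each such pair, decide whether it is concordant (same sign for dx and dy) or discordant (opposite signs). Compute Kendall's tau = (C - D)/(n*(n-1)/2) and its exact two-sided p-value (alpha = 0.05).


Step 1: Enumerate the 15 unordered pairs (i,j) with i<j and classify each by sign(x_j-x_i) * sign(y_j-y_i).
  (1,2):dx=+8,dy=-4->D; (1,3):dx=-1,dy=-11->C; (1,4):dx=+1,dy=-7->D; (1,5):dx=+5,dy=-3->D
  (1,6):dx=+4,dy=-8->D; (2,3):dx=-9,dy=-7->C; (2,4):dx=-7,dy=-3->C; (2,5):dx=-3,dy=+1->D
  (2,6):dx=-4,dy=-4->C; (3,4):dx=+2,dy=+4->C; (3,5):dx=+6,dy=+8->C; (3,6):dx=+5,dy=+3->C
  (4,5):dx=+4,dy=+4->C; (4,6):dx=+3,dy=-1->D; (5,6):dx=-1,dy=-5->C
Step 2: C = 9, D = 6, total pairs = 15.
Step 3: tau = (C - D)/(n(n-1)/2) = (9 - 6)/15 = 0.200000.
Step 4: Exact two-sided p-value (enumerate n! = 720 permutations of y under H0): p = 0.719444.
Step 5: alpha = 0.05. fail to reject H0.

tau_b = 0.2000 (C=9, D=6), p = 0.719444, fail to reject H0.


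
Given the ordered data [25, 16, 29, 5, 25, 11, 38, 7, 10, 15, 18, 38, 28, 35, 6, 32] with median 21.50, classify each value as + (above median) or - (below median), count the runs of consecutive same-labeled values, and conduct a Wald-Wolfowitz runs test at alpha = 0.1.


Step 1: Compute median = 21.50; label A = above, B = below.
Labels in order: ABABABABBBBAAABA  (n_A = 8, n_B = 8)
Step 2: Count runs R = 11.
Step 3: Under H0 (random ordering), E[R] = 2*n_A*n_B/(n_A+n_B) + 1 = 2*8*8/16 + 1 = 9.0000.
        Var[R] = 2*n_A*n_B*(2*n_A*n_B - n_A - n_B) / ((n_A+n_B)^2 * (n_A+n_B-1)) = 14336/3840 = 3.7333.
        SD[R] = 1.9322.
Step 4: Continuity-corrected z = (R - 0.5 - E[R]) / SD[R] = (11 - 0.5 - 9.0000) / 1.9322 = 0.7763.
Step 5: Two-sided p-value via normal approximation = 2*(1 - Phi(|z|)) = 0.437558.
Step 6: alpha = 0.1. fail to reject H0.

R = 11, z = 0.7763, p = 0.437558, fail to reject H0.


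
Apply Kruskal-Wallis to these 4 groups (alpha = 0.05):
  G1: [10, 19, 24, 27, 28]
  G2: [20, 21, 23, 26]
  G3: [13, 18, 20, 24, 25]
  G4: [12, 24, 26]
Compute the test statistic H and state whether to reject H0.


Step 1: Combine all N = 17 observations and assign midranks.
sorted (value, group, rank): (10,G1,1), (12,G4,2), (13,G3,3), (18,G3,4), (19,G1,5), (20,G2,6.5), (20,G3,6.5), (21,G2,8), (23,G2,9), (24,G1,11), (24,G3,11), (24,G4,11), (25,G3,13), (26,G2,14.5), (26,G4,14.5), (27,G1,16), (28,G1,17)
Step 2: Sum ranks within each group.
R_1 = 50 (n_1 = 5)
R_2 = 38 (n_2 = 4)
R_3 = 37.5 (n_3 = 5)
R_4 = 27.5 (n_4 = 3)
Step 3: H = 12/(N(N+1)) * sum(R_i^2/n_i) - 3(N+1)
     = 12/(17*18) * (50^2/5 + 38^2/4 + 37.5^2/5 + 27.5^2/3) - 3*18
     = 0.039216 * 1394.33 - 54
     = 0.679739.
Step 4: Ties present; correction factor C = 1 - 36/(17^3 - 17) = 0.992647. Corrected H = 0.679739 / 0.992647 = 0.684774.
Step 5: Under H0, H ~ chi^2(3); p-value = 0.876779.
Step 6: alpha = 0.05. fail to reject H0.

H = 0.6848, df = 3, p = 0.876779, fail to reject H0.


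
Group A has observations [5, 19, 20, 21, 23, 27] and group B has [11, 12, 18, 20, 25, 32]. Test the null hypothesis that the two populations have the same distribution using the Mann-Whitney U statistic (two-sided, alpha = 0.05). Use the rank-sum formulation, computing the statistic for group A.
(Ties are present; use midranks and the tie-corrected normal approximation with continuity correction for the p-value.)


Step 1: Combine and sort all 12 observations; assign midranks.
sorted (value, group): (5,X), (11,Y), (12,Y), (18,Y), (19,X), (20,X), (20,Y), (21,X), (23,X), (25,Y), (27,X), (32,Y)
ranks: 5->1, 11->2, 12->3, 18->4, 19->5, 20->6.5, 20->6.5, 21->8, 23->9, 25->10, 27->11, 32->12
Step 2: Rank sum for X: R1 = 1 + 5 + 6.5 + 8 + 9 + 11 = 40.5.
Step 3: U_X = R1 - n1(n1+1)/2 = 40.5 - 6*7/2 = 40.5 - 21 = 19.5.
       U_Y = n1*n2 - U_X = 36 - 19.5 = 16.5.
Step 4: Ties are present, so use the tie-corrected normal approximation (with continuity correction) for the p-value.
Step 5: p-value = 0.872559; compare to alpha = 0.05. fail to reject H0.

U_X = 19.5, p = 0.872559, fail to reject H0 at alpha = 0.05.


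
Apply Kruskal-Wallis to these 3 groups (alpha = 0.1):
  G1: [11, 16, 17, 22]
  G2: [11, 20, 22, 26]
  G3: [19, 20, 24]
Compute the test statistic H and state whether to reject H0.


Step 1: Combine all N = 11 observations and assign midranks.
sorted (value, group, rank): (11,G1,1.5), (11,G2,1.5), (16,G1,3), (17,G1,4), (19,G3,5), (20,G2,6.5), (20,G3,6.5), (22,G1,8.5), (22,G2,8.5), (24,G3,10), (26,G2,11)
Step 2: Sum ranks within each group.
R_1 = 17 (n_1 = 4)
R_2 = 27.5 (n_2 = 4)
R_3 = 21.5 (n_3 = 3)
Step 3: H = 12/(N(N+1)) * sum(R_i^2/n_i) - 3(N+1)
     = 12/(11*12) * (17^2/4 + 27.5^2/4 + 21.5^2/3) - 3*12
     = 0.090909 * 415.396 - 36
     = 1.763258.
Step 4: Ties present; correction factor C = 1 - 18/(11^3 - 11) = 0.986364. Corrected H = 1.763258 / 0.986364 = 1.787634.
Step 5: Under H0, H ~ chi^2(2); p-value = 0.409091.
Step 6: alpha = 0.1. fail to reject H0.

H = 1.7876, df = 2, p = 0.409091, fail to reject H0.


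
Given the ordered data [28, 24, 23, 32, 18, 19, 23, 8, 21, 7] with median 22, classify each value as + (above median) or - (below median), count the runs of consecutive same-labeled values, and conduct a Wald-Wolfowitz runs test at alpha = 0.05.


Step 1: Compute median = 22; label A = above, B = below.
Labels in order: AAAABBABBB  (n_A = 5, n_B = 5)
Step 2: Count runs R = 4.
Step 3: Under H0 (random ordering), E[R] = 2*n_A*n_B/(n_A+n_B) + 1 = 2*5*5/10 + 1 = 6.0000.
        Var[R] = 2*n_A*n_B*(2*n_A*n_B - n_A - n_B) / ((n_A+n_B)^2 * (n_A+n_B-1)) = 2000/900 = 2.2222.
        SD[R] = 1.4907.
Step 4: Continuity-corrected z = (R + 0.5 - E[R]) / SD[R] = (4 + 0.5 - 6.0000) / 1.4907 = -1.0062.
Step 5: Two-sided p-value via normal approximation = 2*(1 - Phi(|z|)) = 0.314305.
Step 6: alpha = 0.05. fail to reject H0.

R = 4, z = -1.0062, p = 0.314305, fail to reject H0.


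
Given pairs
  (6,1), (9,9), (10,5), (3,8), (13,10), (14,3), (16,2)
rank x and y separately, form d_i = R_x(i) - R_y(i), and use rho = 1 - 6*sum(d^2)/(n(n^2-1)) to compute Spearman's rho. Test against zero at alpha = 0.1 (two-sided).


Step 1: Rank x and y separately (midranks; no ties here).
rank(x): 6->2, 9->3, 10->4, 3->1, 13->5, 14->6, 16->7
rank(y): 1->1, 9->6, 5->4, 8->5, 10->7, 3->3, 2->2
Step 2: d_i = R_x(i) - R_y(i); compute d_i^2.
  (2-1)^2=1, (3-6)^2=9, (4-4)^2=0, (1-5)^2=16, (5-7)^2=4, (6-3)^2=9, (7-2)^2=25
sum(d^2) = 64.
Step 3: rho = 1 - 6*64 / (7*(7^2 - 1)) = 1 - 384/336 = -0.142857.
Step 4: Under H0, t = rho * sqrt((n-2)/(1-rho^2)) = -0.3227 ~ t(5).
Step 5: Two-sided p-value from the t-distribution with 5 df = 0.759945.
Step 6: alpha = 0.1. fail to reject H0.

rho = -0.1429, p = 0.759945, fail to reject H0 at alpha = 0.1.


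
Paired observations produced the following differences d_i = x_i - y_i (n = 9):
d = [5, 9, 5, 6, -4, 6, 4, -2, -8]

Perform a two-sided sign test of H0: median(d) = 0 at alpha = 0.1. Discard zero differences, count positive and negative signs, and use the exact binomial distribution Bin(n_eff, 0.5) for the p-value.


Step 1: Discard zero differences. Original n = 9; n_eff = number of nonzero differences = 9.
Nonzero differences (with sign): +5, +9, +5, +6, -4, +6, +4, -2, -8
Step 2: Count signs: positive = 6, negative = 3.
Step 3: Under H0: P(positive) = 0.5, so the number of positives S ~ Bin(9, 0.5).
Step 4: Two-sided exact p-value = sum of Bin(9,0.5) probabilities at or below the observed probability = 0.507812.
Step 5: alpha = 0.1. fail to reject H0.

n_eff = 9, pos = 6, neg = 3, p = 0.507812, fail to reject H0.


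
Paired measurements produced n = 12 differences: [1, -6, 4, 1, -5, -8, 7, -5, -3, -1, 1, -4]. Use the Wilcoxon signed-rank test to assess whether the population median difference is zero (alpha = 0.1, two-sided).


Step 1: Drop any zero differences (none here) and take |d_i|.
|d| = [1, 6, 4, 1, 5, 8, 7, 5, 3, 1, 1, 4]
Step 2: Midrank |d_i| (ties get averaged ranks).
ranks: |1|->2.5, |6|->10, |4|->6.5, |1|->2.5, |5|->8.5, |8|->12, |7|->11, |5|->8.5, |3|->5, |1|->2.5, |1|->2.5, |4|->6.5
Step 3: Attach original signs; sum ranks with positive sign and with negative sign.
W+ = 2.5 + 6.5 + 2.5 + 11 + 2.5 = 25
W- = 10 + 8.5 + 12 + 8.5 + 5 + 2.5 + 6.5 = 53
(Check: W+ + W- = 78 should equal n(n+1)/2 = 78.)
Step 4: Test statistic W = min(W+, W-) = 25.
Step 5: Ties in |d|, so use the tie-corrected normal approximation.
        E[W] = n(n+1)/4 = 12*13/4 = 39.
        Tie groups: |d|=1 (t=4), |d|=4 (t=2), |d|=5 (t=2); sum(t^3 - t) = 72.
        Var[W] = n(n+1)(2n+1)/24 - sum(t^3-t)/48 = 3900/24 - 72/48 = 161.
        z = (W - E[W]) / sqrt(Var[W]) = (25 - 39) / 12.6886 = -1.1034.
        Two-sided p = 2*Phi(z) = 0.269873.
Step 6: alpha = 0.1. fail to reject H0.

W+ = 25, W- = 53, W = min = 25, p = 0.269873, fail to reject H0.


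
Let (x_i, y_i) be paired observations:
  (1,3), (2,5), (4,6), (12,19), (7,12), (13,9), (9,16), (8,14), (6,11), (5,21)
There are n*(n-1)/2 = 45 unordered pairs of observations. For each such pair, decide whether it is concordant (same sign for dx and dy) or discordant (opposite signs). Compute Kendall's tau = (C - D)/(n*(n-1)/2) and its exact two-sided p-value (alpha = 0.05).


Step 1: Enumerate the 45 unordered pairs (i,j) with i<j and classify each by sign(x_j-x_i) * sign(y_j-y_i).
  (1,2):dx=+1,dy=+2->C; (1,3):dx=+3,dy=+3->C; (1,4):dx=+11,dy=+16->C; (1,5):dx=+6,dy=+9->C
  (1,6):dx=+12,dy=+6->C; (1,7):dx=+8,dy=+13->C; (1,8):dx=+7,dy=+11->C; (1,9):dx=+5,dy=+8->C
  (1,10):dx=+4,dy=+18->C; (2,3):dx=+2,dy=+1->C; (2,4):dx=+10,dy=+14->C; (2,5):dx=+5,dy=+7->C
  (2,6):dx=+11,dy=+4->C; (2,7):dx=+7,dy=+11->C; (2,8):dx=+6,dy=+9->C; (2,9):dx=+4,dy=+6->C
  (2,10):dx=+3,dy=+16->C; (3,4):dx=+8,dy=+13->C; (3,5):dx=+3,dy=+6->C; (3,6):dx=+9,dy=+3->C
  (3,7):dx=+5,dy=+10->C; (3,8):dx=+4,dy=+8->C; (3,9):dx=+2,dy=+5->C; (3,10):dx=+1,dy=+15->C
  (4,5):dx=-5,dy=-7->C; (4,6):dx=+1,dy=-10->D; (4,7):dx=-3,dy=-3->C; (4,8):dx=-4,dy=-5->C
  (4,9):dx=-6,dy=-8->C; (4,10):dx=-7,dy=+2->D; (5,6):dx=+6,dy=-3->D; (5,7):dx=+2,dy=+4->C
  (5,8):dx=+1,dy=+2->C; (5,9):dx=-1,dy=-1->C; (5,10):dx=-2,dy=+9->D; (6,7):dx=-4,dy=+7->D
  (6,8):dx=-5,dy=+5->D; (6,9):dx=-7,dy=+2->D; (6,10):dx=-8,dy=+12->D; (7,8):dx=-1,dy=-2->C
  (7,9):dx=-3,dy=-5->C; (7,10):dx=-4,dy=+5->D; (8,9):dx=-2,dy=-3->C; (8,10):dx=-3,dy=+7->D
  (9,10):dx=-1,dy=+10->D
Step 2: C = 34, D = 11, total pairs = 45.
Step 3: tau = (C - D)/(n(n-1)/2) = (34 - 11)/45 = 0.511111.
Step 4: Exact two-sided p-value (enumerate n! = 3628800 permutations of y under H0): p = 0.046623.
Step 5: alpha = 0.05. reject H0.

tau_b = 0.5111 (C=34, D=11), p = 0.046623, reject H0.


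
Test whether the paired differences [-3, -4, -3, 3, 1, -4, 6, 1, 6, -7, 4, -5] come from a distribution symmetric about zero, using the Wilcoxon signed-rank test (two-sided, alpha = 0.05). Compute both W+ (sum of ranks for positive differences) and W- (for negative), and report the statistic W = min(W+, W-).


Step 1: Drop any zero differences (none here) and take |d_i|.
|d| = [3, 4, 3, 3, 1, 4, 6, 1, 6, 7, 4, 5]
Step 2: Midrank |d_i| (ties get averaged ranks).
ranks: |3|->4, |4|->7, |3|->4, |3|->4, |1|->1.5, |4|->7, |6|->10.5, |1|->1.5, |6|->10.5, |7|->12, |4|->7, |5|->9
Step 3: Attach original signs; sum ranks with positive sign and with negative sign.
W+ = 4 + 1.5 + 10.5 + 1.5 + 10.5 + 7 = 35
W- = 4 + 7 + 4 + 7 + 12 + 9 = 43
(Check: W+ + W- = 78 should equal n(n+1)/2 = 78.)
Step 4: Test statistic W = min(W+, W-) = 35.
Step 5: Ties in |d|, so use the tie-corrected normal approximation.
        E[W] = n(n+1)/4 = 12*13/4 = 39.
        Tie groups: |d|=1 (t=2), |d|=3 (t=3), |d|=4 (t=3), |d|=6 (t=2); sum(t^3 - t) = 60.
        Var[W] = n(n+1)(2n+1)/24 - sum(t^3-t)/48 = 3900/24 - 60/48 = 161.25.
        z = (W - E[W]) / sqrt(Var[W]) = (35 - 39) / 12.6984 = -0.3150.
        Two-sided p = 2*Phi(z) = 0.752762.
Step 6: alpha = 0.05. fail to reject H0.

W+ = 35, W- = 43, W = min = 35, p = 0.752762, fail to reject H0.


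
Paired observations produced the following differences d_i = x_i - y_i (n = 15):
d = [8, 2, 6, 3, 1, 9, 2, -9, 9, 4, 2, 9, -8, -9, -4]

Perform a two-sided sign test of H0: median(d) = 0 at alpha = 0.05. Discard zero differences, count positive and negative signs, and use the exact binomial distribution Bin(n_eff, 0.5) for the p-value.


Step 1: Discard zero differences. Original n = 15; n_eff = number of nonzero differences = 15.
Nonzero differences (with sign): +8, +2, +6, +3, +1, +9, +2, -9, +9, +4, +2, +9, -8, -9, -4
Step 2: Count signs: positive = 11, negative = 4.
Step 3: Under H0: P(positive) = 0.5, so the number of positives S ~ Bin(15, 0.5).
Step 4: Two-sided exact p-value = sum of Bin(15,0.5) probabilities at or below the observed probability = 0.118469.
Step 5: alpha = 0.05. fail to reject H0.

n_eff = 15, pos = 11, neg = 4, p = 0.118469, fail to reject H0.


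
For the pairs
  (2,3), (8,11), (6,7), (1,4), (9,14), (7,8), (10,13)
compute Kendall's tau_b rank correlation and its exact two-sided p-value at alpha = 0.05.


Step 1: Enumerate the 21 unordered pairs (i,j) with i<j and classify each by sign(x_j-x_i) * sign(y_j-y_i).
  (1,2):dx=+6,dy=+8->C; (1,3):dx=+4,dy=+4->C; (1,4):dx=-1,dy=+1->D; (1,5):dx=+7,dy=+11->C
  (1,6):dx=+5,dy=+5->C; (1,7):dx=+8,dy=+10->C; (2,3):dx=-2,dy=-4->C; (2,4):dx=-7,dy=-7->C
  (2,5):dx=+1,dy=+3->C; (2,6):dx=-1,dy=-3->C; (2,7):dx=+2,dy=+2->C; (3,4):dx=-5,dy=-3->C
  (3,5):dx=+3,dy=+7->C; (3,6):dx=+1,dy=+1->C; (3,7):dx=+4,dy=+6->C; (4,5):dx=+8,dy=+10->C
  (4,6):dx=+6,dy=+4->C; (4,7):dx=+9,dy=+9->C; (5,6):dx=-2,dy=-6->C; (5,7):dx=+1,dy=-1->D
  (6,7):dx=+3,dy=+5->C
Step 2: C = 19, D = 2, total pairs = 21.
Step 3: tau = (C - D)/(n(n-1)/2) = (19 - 2)/21 = 0.809524.
Step 4: Exact two-sided p-value (enumerate n! = 5040 permutations of y under H0): p = 0.010714.
Step 5: alpha = 0.05. reject H0.

tau_b = 0.8095 (C=19, D=2), p = 0.010714, reject H0.
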